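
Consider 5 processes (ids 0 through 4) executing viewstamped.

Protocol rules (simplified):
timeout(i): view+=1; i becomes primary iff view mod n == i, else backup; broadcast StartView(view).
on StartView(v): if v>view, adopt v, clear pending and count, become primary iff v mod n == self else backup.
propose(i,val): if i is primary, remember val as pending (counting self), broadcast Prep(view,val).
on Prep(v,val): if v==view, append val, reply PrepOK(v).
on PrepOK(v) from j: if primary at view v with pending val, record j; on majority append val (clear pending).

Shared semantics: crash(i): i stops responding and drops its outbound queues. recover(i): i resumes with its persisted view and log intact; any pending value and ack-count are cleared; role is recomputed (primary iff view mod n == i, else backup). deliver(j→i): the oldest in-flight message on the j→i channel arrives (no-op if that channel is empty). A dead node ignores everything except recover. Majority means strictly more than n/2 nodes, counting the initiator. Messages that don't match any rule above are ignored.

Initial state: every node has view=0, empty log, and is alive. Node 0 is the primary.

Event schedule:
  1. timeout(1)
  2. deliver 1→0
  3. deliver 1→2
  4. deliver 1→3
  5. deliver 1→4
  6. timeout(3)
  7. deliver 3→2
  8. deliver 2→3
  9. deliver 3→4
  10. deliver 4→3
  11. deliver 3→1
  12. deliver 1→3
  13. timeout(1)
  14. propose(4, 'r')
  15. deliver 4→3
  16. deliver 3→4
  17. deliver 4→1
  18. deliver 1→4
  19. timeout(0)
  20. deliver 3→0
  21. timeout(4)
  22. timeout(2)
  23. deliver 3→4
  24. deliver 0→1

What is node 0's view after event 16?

1

1. timeout(1):  <1:prim v1 ->
2. deliver 1→0:  <0:back v1 ->
3. deliver 1→2:  <2:back v1 ->
4. deliver 1→3:  <3:back v1 ->
5. deliver 1→4:  <4:back v1 ->
6. timeout(3):  <3:back v2 ->
7. deliver 3→2:  <2:prim v2 ->
8. deliver 2→3:  nop
9. deliver 3→4:  <4:back v2 ->
10. deliver 4→3:  nop
11. deliver 3→1:  <1:back v2 ->
12. deliver 1→3:  nop
13. timeout(1):  <1:back v3 ->
14. propose(4,'r'):  nop
15. deliver 4→3:  nop
16. deliver 3→4:  nop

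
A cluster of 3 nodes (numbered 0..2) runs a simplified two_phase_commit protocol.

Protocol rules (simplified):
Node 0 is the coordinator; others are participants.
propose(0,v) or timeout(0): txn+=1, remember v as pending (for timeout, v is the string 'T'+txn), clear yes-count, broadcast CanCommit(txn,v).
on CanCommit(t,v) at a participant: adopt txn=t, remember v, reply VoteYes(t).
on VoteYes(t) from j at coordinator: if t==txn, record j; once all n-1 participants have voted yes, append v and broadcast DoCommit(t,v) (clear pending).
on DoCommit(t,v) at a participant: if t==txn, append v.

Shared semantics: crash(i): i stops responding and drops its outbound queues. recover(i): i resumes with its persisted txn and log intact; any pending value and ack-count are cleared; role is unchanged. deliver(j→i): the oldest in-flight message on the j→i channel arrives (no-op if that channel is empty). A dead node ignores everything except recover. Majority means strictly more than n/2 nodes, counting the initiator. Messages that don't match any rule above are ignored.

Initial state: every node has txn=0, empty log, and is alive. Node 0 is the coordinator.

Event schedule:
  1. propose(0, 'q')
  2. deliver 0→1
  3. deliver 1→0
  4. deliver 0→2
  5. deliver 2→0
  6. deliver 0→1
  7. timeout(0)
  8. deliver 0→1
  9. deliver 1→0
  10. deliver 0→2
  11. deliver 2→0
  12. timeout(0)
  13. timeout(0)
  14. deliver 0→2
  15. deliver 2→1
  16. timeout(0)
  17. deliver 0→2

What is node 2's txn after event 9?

1

[1] propose(0,'q') → N0(coor t1 [-])
[2] deliver 0→1 → N1(part t1 [-])
[3] deliver 1→0 → ∅
[4] deliver 0→2 → N2(part t1 [-])
[5] deliver 2→0 → N0(coor t1 [q])
[6] deliver 0→1 → N1(part t1 [q])
[7] timeout(0) → N0(coor t2 [q])
[8] deliver 0→1 → N1(part t2 [q])
[9] deliver 1→0 → ∅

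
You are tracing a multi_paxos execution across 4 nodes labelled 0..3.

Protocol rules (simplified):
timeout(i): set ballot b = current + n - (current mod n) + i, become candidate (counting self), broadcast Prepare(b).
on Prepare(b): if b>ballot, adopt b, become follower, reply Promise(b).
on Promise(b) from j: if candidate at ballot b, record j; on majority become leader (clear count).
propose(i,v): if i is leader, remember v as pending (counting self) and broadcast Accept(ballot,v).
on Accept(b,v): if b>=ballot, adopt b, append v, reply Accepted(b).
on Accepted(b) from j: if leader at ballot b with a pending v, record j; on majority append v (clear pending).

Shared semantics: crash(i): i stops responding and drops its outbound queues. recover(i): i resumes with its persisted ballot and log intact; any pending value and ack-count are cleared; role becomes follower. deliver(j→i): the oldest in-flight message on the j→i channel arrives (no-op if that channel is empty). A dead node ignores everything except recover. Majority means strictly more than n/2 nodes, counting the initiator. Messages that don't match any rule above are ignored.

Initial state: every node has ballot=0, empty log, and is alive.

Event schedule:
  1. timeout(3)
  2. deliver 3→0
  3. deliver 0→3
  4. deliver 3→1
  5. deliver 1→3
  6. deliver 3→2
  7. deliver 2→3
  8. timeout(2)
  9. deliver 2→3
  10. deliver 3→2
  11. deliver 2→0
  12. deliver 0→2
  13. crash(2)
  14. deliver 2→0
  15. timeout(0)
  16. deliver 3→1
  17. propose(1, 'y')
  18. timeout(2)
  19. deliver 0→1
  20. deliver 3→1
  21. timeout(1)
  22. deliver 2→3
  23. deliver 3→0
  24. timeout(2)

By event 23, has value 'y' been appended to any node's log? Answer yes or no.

[1] timeout(3) → N3(cand b7 [-])
[2] deliver 3→0 → N0(foll b7 [-])
[3] deliver 0→3 → ∅
[4] deliver 3→1 → N1(foll b7 [-])
[5] deliver 1→3 → N3(lead b7 [-])
[6] deliver 3→2 → N2(foll b7 [-])
[7] deliver 2→3 → ∅
[8] timeout(2) → N2(cand b10 [-])
[9] deliver 2→3 → N3(foll b10 [-])
[10] deliver 3→2 → ∅
[11] deliver 2→0 → N0(foll b10 [-])
[12] deliver 0→2 → N2(lead b10 [-])
[13] crash(2) → N2(✗lead b10 [-])
[14] deliver 2→0 → ∅
[15] timeout(0) → N0(cand b12 [-])
[16] deliver 3→1 → ∅
[17] propose(1,'y') → ∅
[18] timeout(2) → ∅
[19] deliver 0→1 → N1(foll b12 [-])
[20] deliver 3→1 → ∅
[21] timeout(1) → N1(cand b17 [-])
[22] deliver 2→3 → ∅
[23] deliver 3→0 → ∅

no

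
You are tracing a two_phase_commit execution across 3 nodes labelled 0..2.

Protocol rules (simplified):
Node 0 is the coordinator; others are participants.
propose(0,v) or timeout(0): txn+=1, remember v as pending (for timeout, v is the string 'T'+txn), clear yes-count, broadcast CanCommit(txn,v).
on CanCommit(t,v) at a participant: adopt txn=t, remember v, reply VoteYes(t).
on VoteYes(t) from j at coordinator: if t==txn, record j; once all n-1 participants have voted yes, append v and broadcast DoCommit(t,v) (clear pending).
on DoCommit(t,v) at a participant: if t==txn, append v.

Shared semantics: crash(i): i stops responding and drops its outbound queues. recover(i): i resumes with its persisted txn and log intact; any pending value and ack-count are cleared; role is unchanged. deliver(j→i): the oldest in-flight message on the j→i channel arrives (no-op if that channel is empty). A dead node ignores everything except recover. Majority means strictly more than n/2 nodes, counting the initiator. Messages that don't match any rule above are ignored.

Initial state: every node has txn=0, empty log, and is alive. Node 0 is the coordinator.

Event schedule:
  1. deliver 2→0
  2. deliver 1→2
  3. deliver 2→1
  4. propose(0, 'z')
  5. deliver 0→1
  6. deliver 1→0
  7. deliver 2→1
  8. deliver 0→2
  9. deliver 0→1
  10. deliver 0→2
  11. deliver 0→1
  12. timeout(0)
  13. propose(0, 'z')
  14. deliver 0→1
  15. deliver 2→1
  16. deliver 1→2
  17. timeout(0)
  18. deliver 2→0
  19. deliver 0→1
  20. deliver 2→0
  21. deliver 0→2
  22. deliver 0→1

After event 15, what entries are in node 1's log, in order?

empty

step 1 deliver 2→0: —
step 2 deliver 1→2: —
step 3 deliver 2→1: —
step 4 propose(0,'z'): 0={coor,t=1,log=-}
step 5 deliver 0→1: 1={part,t=1,log=-}
step 6 deliver 1→0: —
step 7 deliver 2→1: —
step 8 deliver 0→2: 2={part,t=1,log=-}
step 9 deliver 0→1: —
step 10 deliver 0→2: —
step 11 deliver 0→1: —
step 12 timeout(0): 0={coor,t=2,log=-}
step 13 propose(0,'z'): 0={coor,t=3,log=-}
step 14 deliver 0→1: 1={part,t=2,log=-}
step 15 deliver 2→1: —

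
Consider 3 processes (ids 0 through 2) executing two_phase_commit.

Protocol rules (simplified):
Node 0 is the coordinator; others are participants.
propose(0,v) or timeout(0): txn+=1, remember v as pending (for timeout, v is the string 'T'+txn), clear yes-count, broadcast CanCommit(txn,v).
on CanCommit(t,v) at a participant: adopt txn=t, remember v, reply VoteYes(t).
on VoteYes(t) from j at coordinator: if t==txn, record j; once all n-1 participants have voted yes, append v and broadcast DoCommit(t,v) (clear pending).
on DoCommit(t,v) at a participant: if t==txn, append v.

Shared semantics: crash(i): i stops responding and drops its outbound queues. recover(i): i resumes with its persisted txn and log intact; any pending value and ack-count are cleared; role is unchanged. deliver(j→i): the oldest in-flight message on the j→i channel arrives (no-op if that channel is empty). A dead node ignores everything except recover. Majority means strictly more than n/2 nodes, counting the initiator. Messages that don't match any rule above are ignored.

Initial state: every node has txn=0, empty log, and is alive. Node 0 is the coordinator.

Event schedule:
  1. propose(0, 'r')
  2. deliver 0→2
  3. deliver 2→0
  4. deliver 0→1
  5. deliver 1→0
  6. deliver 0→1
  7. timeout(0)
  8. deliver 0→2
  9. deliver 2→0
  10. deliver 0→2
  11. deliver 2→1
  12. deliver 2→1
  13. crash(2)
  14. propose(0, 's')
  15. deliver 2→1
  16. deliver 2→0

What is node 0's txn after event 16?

3

after 1 — propose(0,'r'): n0:coor/t1/[-]
after 2 — deliver 0→2: n2:part/t1/[-]
after 3 — deliver 2→0: ·
after 4 — deliver 0→1: n1:part/t1/[-]
after 5 — deliver 1→0: n0:coor/t1/[r]
after 6 — deliver 0→1: n1:part/t1/[r]
after 7 — timeout(0): n0:coor/t2/[r]
after 8 — deliver 0→2: n2:part/t1/[r]
after 9 — deliver 2→0: ·
after 10 — deliver 0→2: n2:part/t2/[r]
after 11 — deliver 2→1: ·
after 12 — deliver 2→1: ·
after 13 — crash(2): n2:✗part/t2/[r]
after 14 — propose(0,'s'): n0:coor/t3/[r]
after 15 — deliver 2→1: ·
after 16 — deliver 2→0: ·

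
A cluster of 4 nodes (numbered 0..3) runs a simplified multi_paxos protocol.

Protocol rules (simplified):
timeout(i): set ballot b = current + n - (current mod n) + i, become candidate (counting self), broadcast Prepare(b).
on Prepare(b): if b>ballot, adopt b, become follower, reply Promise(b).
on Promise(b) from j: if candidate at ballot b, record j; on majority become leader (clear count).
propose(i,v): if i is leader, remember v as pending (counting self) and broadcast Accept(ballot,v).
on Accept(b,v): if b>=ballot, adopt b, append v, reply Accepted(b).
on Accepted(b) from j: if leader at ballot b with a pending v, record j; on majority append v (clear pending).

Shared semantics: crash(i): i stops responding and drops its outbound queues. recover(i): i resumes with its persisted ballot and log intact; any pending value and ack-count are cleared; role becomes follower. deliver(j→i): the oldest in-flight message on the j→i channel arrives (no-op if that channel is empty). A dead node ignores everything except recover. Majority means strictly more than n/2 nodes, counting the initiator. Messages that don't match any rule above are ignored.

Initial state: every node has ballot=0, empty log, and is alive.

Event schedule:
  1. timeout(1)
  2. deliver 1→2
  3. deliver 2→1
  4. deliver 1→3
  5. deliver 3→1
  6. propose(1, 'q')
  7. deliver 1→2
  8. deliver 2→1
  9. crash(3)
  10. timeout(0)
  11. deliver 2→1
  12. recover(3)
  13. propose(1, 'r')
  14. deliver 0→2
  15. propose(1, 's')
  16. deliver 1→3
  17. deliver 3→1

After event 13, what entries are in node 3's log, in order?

after 1 — timeout(1): n1:cand/b5/[-]
after 2 — deliver 1→2: n2:foll/b5/[-]
after 3 — deliver 2→1: ·
after 4 — deliver 1→3: n3:foll/b5/[-]
after 5 — deliver 3→1: n1:lead/b5/[-]
after 6 — propose(1,'q'): ·
after 7 — deliver 1→2: n2:foll/b5/[q]
after 8 — deliver 2→1: ·
after 9 — crash(3): n3:✗foll/b5/[-]
after 10 — timeout(0): n0:cand/b4/[-]
after 11 — deliver 2→1: ·
after 12 — recover(3): n3:foll/b5/[-]
after 13 — propose(1,'r'): ·

empty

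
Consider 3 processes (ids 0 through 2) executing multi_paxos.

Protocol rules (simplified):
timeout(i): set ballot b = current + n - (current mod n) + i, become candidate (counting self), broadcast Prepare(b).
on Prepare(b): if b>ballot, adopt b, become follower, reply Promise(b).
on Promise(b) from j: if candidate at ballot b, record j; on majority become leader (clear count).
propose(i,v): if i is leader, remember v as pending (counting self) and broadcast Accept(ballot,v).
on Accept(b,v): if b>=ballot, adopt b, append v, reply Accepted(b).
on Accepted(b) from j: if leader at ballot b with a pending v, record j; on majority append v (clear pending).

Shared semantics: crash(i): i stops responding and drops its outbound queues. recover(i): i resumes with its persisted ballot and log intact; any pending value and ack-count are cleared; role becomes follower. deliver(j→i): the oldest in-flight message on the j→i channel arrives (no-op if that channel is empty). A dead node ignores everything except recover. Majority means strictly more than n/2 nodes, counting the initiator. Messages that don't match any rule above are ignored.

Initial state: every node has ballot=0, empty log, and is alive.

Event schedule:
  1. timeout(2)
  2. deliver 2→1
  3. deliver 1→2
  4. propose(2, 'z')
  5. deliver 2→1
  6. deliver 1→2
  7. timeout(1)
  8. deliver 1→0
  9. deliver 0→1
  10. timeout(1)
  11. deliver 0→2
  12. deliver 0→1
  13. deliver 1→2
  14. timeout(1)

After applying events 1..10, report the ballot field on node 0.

7

e1 timeout(2): 2[cand,b=5,-]
e2 deliver 2→1: 1[foll,b=5,-]
e3 deliver 1→2: 2[lead,b=5,-]
e4 propose(2,'z'): ·
e5 deliver 2→1: 1[foll,b=5,z]
e6 deliver 1→2: 2[lead,b=5,z]
e7 timeout(1): 1[cand,b=7,z]
e8 deliver 1→0: 0[foll,b=7,-]
e9 deliver 0→1: 1[lead,b=7,z]
e10 timeout(1): 1[cand,b=10,z]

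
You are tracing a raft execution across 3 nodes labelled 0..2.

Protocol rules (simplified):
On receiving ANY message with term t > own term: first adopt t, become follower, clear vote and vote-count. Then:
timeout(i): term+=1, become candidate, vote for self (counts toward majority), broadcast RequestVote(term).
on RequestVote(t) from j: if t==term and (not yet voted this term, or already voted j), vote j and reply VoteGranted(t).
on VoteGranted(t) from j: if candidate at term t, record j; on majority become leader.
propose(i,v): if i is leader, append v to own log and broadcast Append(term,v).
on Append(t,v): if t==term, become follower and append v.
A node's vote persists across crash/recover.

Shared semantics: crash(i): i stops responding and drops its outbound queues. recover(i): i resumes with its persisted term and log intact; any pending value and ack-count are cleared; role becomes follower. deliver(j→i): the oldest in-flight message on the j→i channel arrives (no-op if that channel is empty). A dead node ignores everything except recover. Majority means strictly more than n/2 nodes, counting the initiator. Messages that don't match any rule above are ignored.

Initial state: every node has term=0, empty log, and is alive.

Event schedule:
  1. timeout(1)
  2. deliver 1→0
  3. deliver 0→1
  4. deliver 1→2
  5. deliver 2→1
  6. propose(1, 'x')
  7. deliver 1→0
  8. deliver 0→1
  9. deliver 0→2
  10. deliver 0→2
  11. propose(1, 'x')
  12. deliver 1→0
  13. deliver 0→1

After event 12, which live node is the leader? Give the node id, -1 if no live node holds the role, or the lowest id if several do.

step 1 timeout(1): 1={cand,t=1,log=-}
step 2 deliver 1→0: 0={foll,t=1,log=-}
step 3 deliver 0→1: 1={lead,t=1,log=-}
step 4 deliver 1→2: 2={foll,t=1,log=-}
step 5 deliver 2→1: —
step 6 propose(1,'x'): 1={lead,t=1,log=x}
step 7 deliver 1→0: 0={foll,t=1,log=x}
step 8 deliver 0→1: —
step 9 deliver 0→2: —
step 10 deliver 0→2: —
step 11 propose(1,'x'): 1={lead,t=1,log=x,x}
step 12 deliver 1→0: 0={foll,t=1,log=x,x}

1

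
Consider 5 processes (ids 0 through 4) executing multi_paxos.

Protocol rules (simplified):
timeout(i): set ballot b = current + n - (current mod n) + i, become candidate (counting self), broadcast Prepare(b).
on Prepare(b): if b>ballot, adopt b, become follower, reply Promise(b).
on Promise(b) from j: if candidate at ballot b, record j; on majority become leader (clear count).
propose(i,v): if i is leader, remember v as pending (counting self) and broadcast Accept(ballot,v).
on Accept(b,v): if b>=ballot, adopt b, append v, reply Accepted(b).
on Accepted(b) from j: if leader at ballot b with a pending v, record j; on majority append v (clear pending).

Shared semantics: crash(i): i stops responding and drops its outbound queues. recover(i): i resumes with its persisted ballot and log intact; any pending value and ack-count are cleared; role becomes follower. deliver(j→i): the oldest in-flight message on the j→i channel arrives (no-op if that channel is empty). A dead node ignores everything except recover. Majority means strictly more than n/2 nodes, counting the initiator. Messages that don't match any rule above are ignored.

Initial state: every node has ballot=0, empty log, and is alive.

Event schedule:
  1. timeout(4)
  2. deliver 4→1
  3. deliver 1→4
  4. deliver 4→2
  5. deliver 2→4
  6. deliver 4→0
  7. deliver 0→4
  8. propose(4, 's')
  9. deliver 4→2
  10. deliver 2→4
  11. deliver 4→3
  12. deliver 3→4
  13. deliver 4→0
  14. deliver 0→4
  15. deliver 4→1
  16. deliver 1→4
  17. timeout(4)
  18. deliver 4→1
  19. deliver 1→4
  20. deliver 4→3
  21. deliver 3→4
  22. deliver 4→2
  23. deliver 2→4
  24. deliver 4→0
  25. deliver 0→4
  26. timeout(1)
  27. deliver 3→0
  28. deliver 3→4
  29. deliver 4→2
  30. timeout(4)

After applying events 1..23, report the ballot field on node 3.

9

step 1 timeout(4): 4={cand,b=9,log=-}
step 2 deliver 4→1: 1={foll,b=9,log=-}
step 3 deliver 1→4: —
step 4 deliver 4→2: 2={foll,b=9,log=-}
step 5 deliver 2→4: 4={lead,b=9,log=-}
step 6 deliver 4→0: 0={foll,b=9,log=-}
step 7 deliver 0→4: —
step 8 propose(4,'s'): —
step 9 deliver 4→2: 2={foll,b=9,log=s}
step 10 deliver 2→4: —
step 11 deliver 4→3: 3={foll,b=9,log=-}
step 12 deliver 3→4: —
step 13 deliver 4→0: 0={foll,b=9,log=s}
step 14 deliver 0→4: 4={lead,b=9,log=s}
step 15 deliver 4→1: 1={foll,b=9,log=s}
step 16 deliver 1→4: —
step 17 timeout(4): 4={cand,b=14,log=s}
step 18 deliver 4→1: 1={foll,b=14,log=s}
step 19 deliver 1→4: —
step 20 deliver 4→3: 3={foll,b=9,log=s}
step 21 deliver 3→4: —
step 22 deliver 4→2: 2={foll,b=14,log=s}
step 23 deliver 2→4: 4={lead,b=14,log=s}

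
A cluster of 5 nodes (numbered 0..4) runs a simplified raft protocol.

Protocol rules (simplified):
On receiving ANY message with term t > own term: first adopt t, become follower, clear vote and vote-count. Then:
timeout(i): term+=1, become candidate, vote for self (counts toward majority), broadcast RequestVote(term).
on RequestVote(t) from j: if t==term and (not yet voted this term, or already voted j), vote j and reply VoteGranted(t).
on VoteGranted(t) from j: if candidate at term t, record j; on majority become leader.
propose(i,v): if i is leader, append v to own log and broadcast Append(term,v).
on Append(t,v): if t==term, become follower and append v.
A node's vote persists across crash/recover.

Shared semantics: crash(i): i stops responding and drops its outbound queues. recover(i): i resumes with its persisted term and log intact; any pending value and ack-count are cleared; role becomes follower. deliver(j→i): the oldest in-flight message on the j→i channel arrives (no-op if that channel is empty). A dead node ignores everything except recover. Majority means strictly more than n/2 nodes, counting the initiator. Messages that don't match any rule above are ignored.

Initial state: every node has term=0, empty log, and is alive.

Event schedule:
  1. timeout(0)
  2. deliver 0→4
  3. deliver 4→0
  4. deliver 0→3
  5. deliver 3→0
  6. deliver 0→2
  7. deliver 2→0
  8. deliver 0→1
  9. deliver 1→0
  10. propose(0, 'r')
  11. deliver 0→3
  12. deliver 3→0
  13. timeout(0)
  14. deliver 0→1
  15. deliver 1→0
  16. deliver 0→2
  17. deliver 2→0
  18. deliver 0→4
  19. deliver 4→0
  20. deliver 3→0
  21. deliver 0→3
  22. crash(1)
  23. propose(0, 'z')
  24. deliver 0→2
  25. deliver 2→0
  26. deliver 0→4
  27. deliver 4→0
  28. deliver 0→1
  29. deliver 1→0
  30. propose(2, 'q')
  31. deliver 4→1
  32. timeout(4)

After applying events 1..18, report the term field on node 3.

step 1 timeout(0): 0={cand,t=1,log=-}
step 2 deliver 0→4: 4={foll,t=1,log=-}
step 3 deliver 4→0: —
step 4 deliver 0→3: 3={foll,t=1,log=-}
step 5 deliver 3→0: 0={lead,t=1,log=-}
step 6 deliver 0→2: 2={foll,t=1,log=-}
step 7 deliver 2→0: —
step 8 deliver 0→1: 1={foll,t=1,log=-}
step 9 deliver 1→0: —
step 10 propose(0,'r'): 0={lead,t=1,log=r}
step 11 deliver 0→3: 3={foll,t=1,log=r}
step 12 deliver 3→0: —
step 13 timeout(0): 0={cand,t=2,log=r}
step 14 deliver 0→1: 1={foll,t=1,log=r}
step 15 deliver 1→0: —
step 16 deliver 0→2: 2={foll,t=1,log=r}
step 17 deliver 2→0: —
step 18 deliver 0→4: 4={foll,t=1,log=r}

1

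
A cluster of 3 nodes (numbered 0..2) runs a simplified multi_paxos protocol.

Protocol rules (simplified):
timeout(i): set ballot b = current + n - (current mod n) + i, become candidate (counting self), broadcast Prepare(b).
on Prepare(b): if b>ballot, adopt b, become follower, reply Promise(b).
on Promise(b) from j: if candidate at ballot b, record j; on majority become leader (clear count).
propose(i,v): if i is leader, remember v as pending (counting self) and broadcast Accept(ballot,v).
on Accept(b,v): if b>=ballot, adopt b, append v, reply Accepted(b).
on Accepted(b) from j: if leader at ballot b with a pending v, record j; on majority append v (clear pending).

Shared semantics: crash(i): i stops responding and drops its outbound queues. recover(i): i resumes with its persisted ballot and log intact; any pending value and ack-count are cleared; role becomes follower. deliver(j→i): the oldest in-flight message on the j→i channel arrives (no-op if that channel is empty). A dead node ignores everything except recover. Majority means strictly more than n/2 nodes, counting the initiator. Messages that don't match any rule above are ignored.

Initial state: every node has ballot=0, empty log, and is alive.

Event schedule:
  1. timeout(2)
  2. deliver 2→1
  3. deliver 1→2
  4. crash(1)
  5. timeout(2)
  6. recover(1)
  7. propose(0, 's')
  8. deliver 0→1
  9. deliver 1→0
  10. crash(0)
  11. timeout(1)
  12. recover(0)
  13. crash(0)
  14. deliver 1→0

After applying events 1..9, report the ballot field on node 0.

0

step 1 timeout(2): 2={cand,b=5,log=-}
step 2 deliver 2→1: 1={foll,b=5,log=-}
step 3 deliver 1→2: 2={lead,b=5,log=-}
step 4 crash(1): 1={✗foll,b=5,log=-}
step 5 timeout(2): 2={cand,b=8,log=-}
step 6 recover(1): 1={foll,b=5,log=-}
step 7 propose(0,'s'): —
step 8 deliver 0→1: —
step 9 deliver 1→0: —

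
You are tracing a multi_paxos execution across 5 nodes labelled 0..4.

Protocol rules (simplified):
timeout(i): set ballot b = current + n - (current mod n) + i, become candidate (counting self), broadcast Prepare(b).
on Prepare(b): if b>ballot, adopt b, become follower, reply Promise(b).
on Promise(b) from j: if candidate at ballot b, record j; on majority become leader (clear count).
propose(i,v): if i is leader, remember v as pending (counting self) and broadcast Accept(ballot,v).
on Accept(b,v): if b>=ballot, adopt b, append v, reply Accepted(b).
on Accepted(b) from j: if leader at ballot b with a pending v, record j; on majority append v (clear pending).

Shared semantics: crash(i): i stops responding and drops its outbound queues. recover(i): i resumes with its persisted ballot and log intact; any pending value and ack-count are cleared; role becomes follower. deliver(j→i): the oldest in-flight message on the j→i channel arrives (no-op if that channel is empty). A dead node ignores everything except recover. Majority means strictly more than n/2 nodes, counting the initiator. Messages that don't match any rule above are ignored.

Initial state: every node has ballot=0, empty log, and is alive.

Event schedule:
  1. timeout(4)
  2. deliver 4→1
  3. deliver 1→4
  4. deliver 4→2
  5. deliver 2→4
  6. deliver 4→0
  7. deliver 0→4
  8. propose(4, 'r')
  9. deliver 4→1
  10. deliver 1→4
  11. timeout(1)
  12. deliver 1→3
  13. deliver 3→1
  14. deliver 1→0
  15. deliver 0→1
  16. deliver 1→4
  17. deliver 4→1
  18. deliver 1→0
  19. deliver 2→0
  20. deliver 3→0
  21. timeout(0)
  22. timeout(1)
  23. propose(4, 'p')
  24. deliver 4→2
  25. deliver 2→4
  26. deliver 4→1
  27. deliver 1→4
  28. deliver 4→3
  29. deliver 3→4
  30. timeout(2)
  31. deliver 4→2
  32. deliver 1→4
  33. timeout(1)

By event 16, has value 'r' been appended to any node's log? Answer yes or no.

yes

1. timeout(4):  <4:cand b9 ->
2. deliver 4→1:  <1:foll b9 ->
3. deliver 1→4:  nop
4. deliver 4→2:  <2:foll b9 ->
5. deliver 2→4:  <4:lead b9 ->
6. deliver 4→0:  <0:foll b9 ->
7. deliver 0→4:  nop
8. propose(4,'r'):  nop
9. deliver 4→1:  <1:foll b9 r>
10. deliver 1→4:  nop
11. timeout(1):  <1:cand b11 r>
12. deliver 1→3:  <3:foll b11 ->
13. deliver 3→1:  nop
14. deliver 1→0:  <0:foll b11 ->
15. deliver 0→1:  <1:lead b11 r>
16. deliver 1→4:  <4:foll b11 ->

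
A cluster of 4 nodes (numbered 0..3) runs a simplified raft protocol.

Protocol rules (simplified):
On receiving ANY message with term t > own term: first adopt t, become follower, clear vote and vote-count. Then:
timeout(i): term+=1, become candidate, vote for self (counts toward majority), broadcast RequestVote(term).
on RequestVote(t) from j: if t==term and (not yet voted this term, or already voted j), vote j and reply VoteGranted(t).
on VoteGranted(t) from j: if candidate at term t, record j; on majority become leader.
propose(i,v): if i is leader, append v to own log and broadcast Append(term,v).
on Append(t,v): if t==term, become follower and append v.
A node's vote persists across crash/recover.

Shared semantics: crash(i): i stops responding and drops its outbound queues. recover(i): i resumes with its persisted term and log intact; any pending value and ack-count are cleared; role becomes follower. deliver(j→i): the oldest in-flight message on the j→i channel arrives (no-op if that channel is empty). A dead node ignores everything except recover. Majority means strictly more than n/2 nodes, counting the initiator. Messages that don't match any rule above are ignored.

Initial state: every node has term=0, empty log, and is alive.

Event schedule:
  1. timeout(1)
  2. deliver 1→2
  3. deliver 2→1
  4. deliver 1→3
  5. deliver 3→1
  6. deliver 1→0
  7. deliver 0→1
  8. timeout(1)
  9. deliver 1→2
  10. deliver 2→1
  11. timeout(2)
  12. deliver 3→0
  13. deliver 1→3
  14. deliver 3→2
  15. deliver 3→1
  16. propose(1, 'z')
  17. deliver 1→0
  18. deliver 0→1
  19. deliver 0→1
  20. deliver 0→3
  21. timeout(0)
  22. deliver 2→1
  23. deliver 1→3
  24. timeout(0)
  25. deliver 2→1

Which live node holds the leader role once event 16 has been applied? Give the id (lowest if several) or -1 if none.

after 1 — timeout(1): n1:cand/t1/[-]
after 2 — deliver 1→2: n2:foll/t1/[-]
after 3 — deliver 2→1: ·
after 4 — deliver 1→3: n3:foll/t1/[-]
after 5 — deliver 3→1: n1:lead/t1/[-]
after 6 — deliver 1→0: n0:foll/t1/[-]
after 7 — deliver 0→1: ·
after 8 — timeout(1): n1:cand/t2/[-]
after 9 — deliver 1→2: n2:foll/t2/[-]
after 10 — deliver 2→1: ·
after 11 — timeout(2): n2:cand/t3/[-]
after 12 — deliver 3→0: ·
after 13 — deliver 1→3: n3:foll/t2/[-]
after 14 — deliver 3→2: ·
after 15 — deliver 3→1: n1:lead/t2/[-]
after 16 — propose(1,'z'): n1:lead/t2/[z]

1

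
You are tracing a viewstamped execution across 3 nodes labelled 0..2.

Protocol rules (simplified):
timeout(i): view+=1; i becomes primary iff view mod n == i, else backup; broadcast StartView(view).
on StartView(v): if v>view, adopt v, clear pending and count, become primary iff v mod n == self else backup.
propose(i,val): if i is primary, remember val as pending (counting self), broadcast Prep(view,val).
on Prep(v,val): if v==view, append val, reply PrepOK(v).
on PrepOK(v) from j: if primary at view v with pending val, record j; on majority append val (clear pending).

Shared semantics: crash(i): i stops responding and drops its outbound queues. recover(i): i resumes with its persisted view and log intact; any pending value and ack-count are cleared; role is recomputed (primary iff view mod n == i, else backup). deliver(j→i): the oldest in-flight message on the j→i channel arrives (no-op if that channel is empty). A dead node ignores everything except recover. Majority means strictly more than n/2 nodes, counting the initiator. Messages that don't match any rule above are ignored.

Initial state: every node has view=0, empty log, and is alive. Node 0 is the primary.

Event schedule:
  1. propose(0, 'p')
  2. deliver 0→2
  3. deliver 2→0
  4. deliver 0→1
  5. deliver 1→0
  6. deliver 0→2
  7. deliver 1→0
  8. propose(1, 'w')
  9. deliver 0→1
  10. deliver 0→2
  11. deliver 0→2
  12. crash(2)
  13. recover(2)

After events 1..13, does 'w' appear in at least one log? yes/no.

no

e1 propose(0,'p'): ·
e2 deliver 0→2: 2[back,v=0,p]
e3 deliver 2→0: 0[prim,v=0,p]
e4 deliver 0→1: 1[back,v=0,p]
e5 deliver 1→0: ·
e6 deliver 0→2: ·
e7 deliver 1→0: ·
e8 propose(1,'w'): ·
e9 deliver 0→1: ·
e10 deliver 0→2: ·
e11 deliver 0→2: ·
e12 crash(2): 2[✗back,v=0,p]
e13 recover(2): 2[back,v=0,p]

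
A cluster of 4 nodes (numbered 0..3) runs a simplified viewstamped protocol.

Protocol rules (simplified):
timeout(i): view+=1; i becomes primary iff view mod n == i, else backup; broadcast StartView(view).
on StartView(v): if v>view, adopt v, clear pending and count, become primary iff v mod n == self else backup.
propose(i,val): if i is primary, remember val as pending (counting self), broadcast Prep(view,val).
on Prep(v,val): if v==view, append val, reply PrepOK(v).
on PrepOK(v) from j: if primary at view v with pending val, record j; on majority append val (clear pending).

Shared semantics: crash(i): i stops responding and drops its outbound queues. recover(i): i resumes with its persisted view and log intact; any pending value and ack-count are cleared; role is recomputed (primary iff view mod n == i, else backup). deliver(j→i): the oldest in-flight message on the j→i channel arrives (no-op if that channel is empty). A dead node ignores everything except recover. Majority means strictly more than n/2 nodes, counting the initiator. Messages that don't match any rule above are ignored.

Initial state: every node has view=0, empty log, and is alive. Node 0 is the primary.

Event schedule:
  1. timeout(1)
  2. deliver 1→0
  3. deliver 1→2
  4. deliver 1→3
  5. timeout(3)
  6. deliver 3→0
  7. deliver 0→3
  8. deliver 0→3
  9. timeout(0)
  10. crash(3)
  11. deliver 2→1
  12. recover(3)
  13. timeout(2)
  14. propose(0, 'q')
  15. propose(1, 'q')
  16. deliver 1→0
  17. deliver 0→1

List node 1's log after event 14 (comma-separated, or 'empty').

empty

e1 timeout(1): 1[prim,v=1,-]
e2 deliver 1→0: 0[back,v=1,-]
e3 deliver 1→2: 2[back,v=1,-]
e4 deliver 1→3: 3[back,v=1,-]
e5 timeout(3): 3[back,v=2,-]
e6 deliver 3→0: 0[back,v=2,-]
e7 deliver 0→3: ·
e8 deliver 0→3: ·
e9 timeout(0): 0[back,v=3,-]
e10 crash(3): 3[✗back,v=2,-]
e11 deliver 2→1: ·
e12 recover(3): 3[back,v=2,-]
e13 timeout(2): 2[prim,v=2,-]
e14 propose(0,'q'): ·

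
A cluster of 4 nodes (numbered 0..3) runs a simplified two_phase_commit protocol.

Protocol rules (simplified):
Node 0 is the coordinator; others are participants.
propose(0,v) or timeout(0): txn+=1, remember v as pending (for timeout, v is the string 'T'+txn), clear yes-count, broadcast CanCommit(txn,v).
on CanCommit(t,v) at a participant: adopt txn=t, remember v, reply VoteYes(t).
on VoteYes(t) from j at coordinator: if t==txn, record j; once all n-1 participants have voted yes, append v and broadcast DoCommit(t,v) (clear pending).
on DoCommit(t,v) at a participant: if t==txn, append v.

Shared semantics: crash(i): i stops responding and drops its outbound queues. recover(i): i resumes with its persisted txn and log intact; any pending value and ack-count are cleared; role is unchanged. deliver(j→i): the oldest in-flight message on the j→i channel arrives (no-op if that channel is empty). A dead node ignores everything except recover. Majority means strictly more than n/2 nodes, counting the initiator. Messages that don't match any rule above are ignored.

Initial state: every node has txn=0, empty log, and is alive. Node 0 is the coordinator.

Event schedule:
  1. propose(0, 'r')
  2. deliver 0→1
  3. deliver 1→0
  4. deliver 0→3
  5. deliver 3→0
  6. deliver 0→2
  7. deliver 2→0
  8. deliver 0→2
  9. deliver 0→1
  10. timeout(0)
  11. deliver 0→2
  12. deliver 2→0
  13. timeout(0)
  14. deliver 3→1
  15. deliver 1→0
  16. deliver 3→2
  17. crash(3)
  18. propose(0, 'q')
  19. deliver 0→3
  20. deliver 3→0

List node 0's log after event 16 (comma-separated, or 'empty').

1. propose(0,'r'):  <0:coor t1 ->
2. deliver 0→1:  <1:part t1 ->
3. deliver 1→0:  nop
4. deliver 0→3:  <3:part t1 ->
5. deliver 3→0:  nop
6. deliver 0→2:  <2:part t1 ->
7. deliver 2→0:  <0:coor t1 r>
8. deliver 0→2:  <2:part t1 r>
9. deliver 0→1:  <1:part t1 r>
10. timeout(0):  <0:coor t2 r>
11. deliver 0→2:  <2:part t2 r>
12. deliver 2→0:  nop
13. timeout(0):  <0:coor t3 r>
14. deliver 3→1:  nop
15. deliver 1→0:  nop
16. deliver 3→2:  nop

r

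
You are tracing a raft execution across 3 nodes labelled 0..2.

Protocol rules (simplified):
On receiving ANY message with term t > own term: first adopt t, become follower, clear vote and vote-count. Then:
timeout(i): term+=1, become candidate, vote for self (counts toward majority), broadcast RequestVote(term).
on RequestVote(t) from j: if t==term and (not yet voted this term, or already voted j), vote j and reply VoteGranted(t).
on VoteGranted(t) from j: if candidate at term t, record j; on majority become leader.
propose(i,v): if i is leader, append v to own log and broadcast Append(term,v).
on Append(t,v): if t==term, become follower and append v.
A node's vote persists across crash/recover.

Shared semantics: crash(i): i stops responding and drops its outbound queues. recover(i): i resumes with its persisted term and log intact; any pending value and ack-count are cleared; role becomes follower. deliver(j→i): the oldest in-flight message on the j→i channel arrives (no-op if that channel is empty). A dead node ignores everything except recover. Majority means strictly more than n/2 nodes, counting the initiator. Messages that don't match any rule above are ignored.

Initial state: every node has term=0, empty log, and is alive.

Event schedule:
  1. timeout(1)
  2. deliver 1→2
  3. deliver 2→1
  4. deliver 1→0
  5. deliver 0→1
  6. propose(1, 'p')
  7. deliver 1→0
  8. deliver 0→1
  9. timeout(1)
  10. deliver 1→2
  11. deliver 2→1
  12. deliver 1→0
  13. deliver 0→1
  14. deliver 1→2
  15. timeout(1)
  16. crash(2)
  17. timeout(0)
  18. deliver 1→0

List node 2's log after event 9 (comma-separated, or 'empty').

empty

[1] timeout(1) → N1(cand t1 [-])
[2] deliver 1→2 → N2(foll t1 [-])
[3] deliver 2→1 → N1(lead t1 [-])
[4] deliver 1→0 → N0(foll t1 [-])
[5] deliver 0→1 → ∅
[6] propose(1,'p') → N1(lead t1 [p])
[7] deliver 1→0 → N0(foll t1 [p])
[8] deliver 0→1 → ∅
[9] timeout(1) → N1(cand t2 [p])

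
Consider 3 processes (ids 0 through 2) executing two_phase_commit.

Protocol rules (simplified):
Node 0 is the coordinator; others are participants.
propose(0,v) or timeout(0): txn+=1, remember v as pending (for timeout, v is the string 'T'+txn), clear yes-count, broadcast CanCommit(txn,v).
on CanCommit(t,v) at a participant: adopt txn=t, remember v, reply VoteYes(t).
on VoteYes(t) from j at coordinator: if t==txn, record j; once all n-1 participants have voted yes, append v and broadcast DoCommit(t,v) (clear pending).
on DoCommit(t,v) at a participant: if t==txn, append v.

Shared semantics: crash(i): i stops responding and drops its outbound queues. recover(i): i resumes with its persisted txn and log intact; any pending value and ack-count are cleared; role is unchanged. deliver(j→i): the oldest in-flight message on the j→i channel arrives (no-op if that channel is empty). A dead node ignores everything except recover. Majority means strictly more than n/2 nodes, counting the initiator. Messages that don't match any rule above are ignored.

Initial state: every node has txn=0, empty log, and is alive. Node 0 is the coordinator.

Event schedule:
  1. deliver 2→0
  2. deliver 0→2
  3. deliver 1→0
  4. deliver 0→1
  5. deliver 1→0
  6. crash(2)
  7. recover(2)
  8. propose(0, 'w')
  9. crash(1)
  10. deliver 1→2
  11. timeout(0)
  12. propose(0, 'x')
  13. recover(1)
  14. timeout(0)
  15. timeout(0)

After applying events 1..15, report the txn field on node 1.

0

after 1 — deliver 2→0: ·
after 2 — deliver 0→2: ·
after 3 — deliver 1→0: ·
after 4 — deliver 0→1: ·
after 5 — deliver 1→0: ·
after 6 — crash(2): n2:✗part/t0/[-]
after 7 — recover(2): n2:part/t0/[-]
after 8 — propose(0,'w'): n0:coor/t1/[-]
after 9 — crash(1): n1:✗part/t0/[-]
after 10 — deliver 1→2: ·
after 11 — timeout(0): n0:coor/t2/[-]
after 12 — propose(0,'x'): n0:coor/t3/[-]
after 13 — recover(1): n1:part/t0/[-]
after 14 — timeout(0): n0:coor/t4/[-]
after 15 — timeout(0): n0:coor/t5/[-]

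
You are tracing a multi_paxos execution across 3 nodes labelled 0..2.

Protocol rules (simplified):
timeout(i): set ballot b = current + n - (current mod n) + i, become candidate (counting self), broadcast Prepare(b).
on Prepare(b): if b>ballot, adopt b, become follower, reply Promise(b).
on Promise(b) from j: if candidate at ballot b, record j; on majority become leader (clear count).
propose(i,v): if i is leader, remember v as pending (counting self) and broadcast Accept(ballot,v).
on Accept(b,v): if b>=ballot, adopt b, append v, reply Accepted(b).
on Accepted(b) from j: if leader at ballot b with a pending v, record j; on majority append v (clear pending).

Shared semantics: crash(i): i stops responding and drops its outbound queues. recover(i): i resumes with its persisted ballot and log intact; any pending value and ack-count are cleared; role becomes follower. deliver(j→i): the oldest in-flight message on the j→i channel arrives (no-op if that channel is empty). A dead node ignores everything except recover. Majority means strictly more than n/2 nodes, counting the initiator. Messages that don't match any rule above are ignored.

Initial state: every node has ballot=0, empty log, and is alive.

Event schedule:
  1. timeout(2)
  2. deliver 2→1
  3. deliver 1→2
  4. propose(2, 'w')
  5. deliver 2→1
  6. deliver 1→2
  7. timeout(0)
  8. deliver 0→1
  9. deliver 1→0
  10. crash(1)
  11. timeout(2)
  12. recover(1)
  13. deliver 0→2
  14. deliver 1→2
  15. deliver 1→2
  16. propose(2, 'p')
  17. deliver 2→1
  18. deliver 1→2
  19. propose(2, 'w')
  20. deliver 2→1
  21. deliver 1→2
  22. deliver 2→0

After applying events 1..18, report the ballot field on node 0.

3

after 1 — timeout(2): n2:cand/b5/[-]
after 2 — deliver 2→1: n1:foll/b5/[-]
after 3 — deliver 1→2: n2:lead/b5/[-]
after 4 — propose(2,'w'): ·
after 5 — deliver 2→1: n1:foll/b5/[w]
after 6 — deliver 1→2: n2:lead/b5/[w]
after 7 — timeout(0): n0:cand/b3/[-]
after 8 — deliver 0→1: ·
after 9 — deliver 1→0: ·
after 10 — crash(1): n1:✗foll/b5/[w]
after 11 — timeout(2): n2:cand/b8/[w]
after 12 — recover(1): n1:foll/b5/[w]
after 13 — deliver 0→2: ·
after 14 — deliver 1→2: ·
after 15 — deliver 1→2: ·
after 16 — propose(2,'p'): ·
after 17 — deliver 2→1: n1:foll/b8/[w]
after 18 — deliver 1→2: n2:lead/b8/[w]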